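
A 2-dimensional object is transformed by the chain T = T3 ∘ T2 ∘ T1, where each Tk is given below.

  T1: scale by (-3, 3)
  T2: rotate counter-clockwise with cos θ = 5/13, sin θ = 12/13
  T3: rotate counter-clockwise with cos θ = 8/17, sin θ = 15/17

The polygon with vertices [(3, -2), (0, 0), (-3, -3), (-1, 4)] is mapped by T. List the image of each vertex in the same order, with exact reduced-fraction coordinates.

image vertices: (2286/221, -699/221), (0, 0), (279/221, 2799/221), (-2472/221, -1167/221)

T1 scale by (-3, 3): (3, -2) → (-9, -6); (0, 0) → (0, 0); (-3, -3) → (9, -9); (-1, 4) → (3, 12)
T2 rotate counter-clockwise with cos θ = 5/13, sin θ = 12/13: (-9, -6) → (27/13, -138/13); (0, 0) → (0, 0); (9, -9) → (153/13, 63/13); (3, 12) → (-129/13, 96/13)
T3 rotate counter-clockwise with cos θ = 8/17, sin θ = 15/17: (27/13, -138/13) → (2286/221, -699/221); (0, 0) → (0, 0); (153/13, 63/13) → (279/221, 2799/221); (-129/13, 96/13) → (-2472/221, -1167/221)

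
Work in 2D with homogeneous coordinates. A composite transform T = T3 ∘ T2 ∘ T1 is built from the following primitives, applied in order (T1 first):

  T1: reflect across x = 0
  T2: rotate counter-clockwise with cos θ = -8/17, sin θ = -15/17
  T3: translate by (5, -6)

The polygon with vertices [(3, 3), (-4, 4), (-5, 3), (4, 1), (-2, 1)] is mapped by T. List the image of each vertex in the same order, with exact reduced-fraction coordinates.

T1 reflect across x = 0: (3, 3) → (-3, 3); (-4, 4) → (4, 4); (-5, 3) → (5, 3); (4, 1) → (-4, 1); (-2, 1) → (2, 1)
T2 rotate counter-clockwise with cos θ = -8/17, sin θ = -15/17: (-3, 3) → (69/17, 21/17); (4, 4) → (28/17, -92/17); (5, 3) → (5/17, -99/17); (-4, 1) → (47/17, 52/17); (2, 1) → (-1/17, -38/17)
T3 translate by (5, -6): (69/17, 21/17) → (154/17, -81/17); (28/17, -92/17) → (113/17, -194/17); (5/17, -99/17) → (90/17, -201/17); (47/17, 52/17) → (132/17, -50/17); (-1/17, -38/17) → (84/17, -140/17)

image vertices: (154/17, -81/17), (113/17, -194/17), (90/17, -201/17), (132/17, -50/17), (84/17, -140/17)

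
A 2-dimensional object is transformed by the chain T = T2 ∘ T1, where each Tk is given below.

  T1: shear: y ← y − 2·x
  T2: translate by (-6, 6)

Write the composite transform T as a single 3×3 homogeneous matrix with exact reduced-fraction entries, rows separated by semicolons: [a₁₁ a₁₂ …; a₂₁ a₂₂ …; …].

T1 = [1 0 0; -2 1 0; 0 0 1]
T2·T1 = [1 0 -6; -2 1 6; 0 0 1]

T = [1 0 -6; -2 1 6; 0 0 1]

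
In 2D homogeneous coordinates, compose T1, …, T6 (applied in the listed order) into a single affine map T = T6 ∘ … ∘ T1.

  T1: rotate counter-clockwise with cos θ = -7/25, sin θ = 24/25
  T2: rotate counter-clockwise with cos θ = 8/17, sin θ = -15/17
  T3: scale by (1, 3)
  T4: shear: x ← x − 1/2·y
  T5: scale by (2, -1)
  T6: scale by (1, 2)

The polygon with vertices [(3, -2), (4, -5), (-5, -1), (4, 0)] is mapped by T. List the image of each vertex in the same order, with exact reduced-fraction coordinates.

image vertices: (2163/425, -1698/425), (6398/425, 1992/425), (2921/425, 10734/425), (-1132/425, -7128/425)

T1 rotate counter-clockwise with cos θ = -7/25, sin θ = 24/25: (3, -2) → (27/25, 86/25); (4, -5) → (92/25, 131/25); (-5, -1) → (59/25, -113/25); (4, 0) → (-28/25, 96/25)
T2 rotate counter-clockwise with cos θ = 8/17, sin θ = -15/17: (27/25, 86/25) → (1506/425, 283/425); (92/25, 131/25) → (2701/425, -332/425); (59/25, -113/25) → (-1223/425, -1789/425); (-28/25, 96/25) → (1216/425, 1188/425)
T3 scale by (1, 3): (1506/425, 283/425) → (1506/425, 849/425); (2701/425, -332/425) → (2701/425, -996/425); (-1223/425, -1789/425) → (-1223/425, -5367/425); (1216/425, 1188/425) → (1216/425, 3564/425)
T4 shear: x ← x − 1/2·y: (1506/425, 849/425) → (2163/850, 849/425); (2701/425, -996/425) → (3199/425, -996/425); (-1223/425, -5367/425) → (2921/850, -5367/425); (1216/425, 3564/425) → (-566/425, 3564/425)
T5 scale by (2, -1): (2163/850, 849/425) → (2163/425, -849/425); (3199/425, -996/425) → (6398/425, 996/425); (2921/850, -5367/425) → (2921/425, 5367/425); (-566/425, 3564/425) → (-1132/425, -3564/425)
T6 scale by (1, 2): (2163/425, -849/425) → (2163/425, -1698/425); (6398/425, 996/425) → (6398/425, 1992/425); (2921/425, 5367/425) → (2921/425, 10734/425); (-1132/425, -3564/425) → (-1132/425, -7128/425)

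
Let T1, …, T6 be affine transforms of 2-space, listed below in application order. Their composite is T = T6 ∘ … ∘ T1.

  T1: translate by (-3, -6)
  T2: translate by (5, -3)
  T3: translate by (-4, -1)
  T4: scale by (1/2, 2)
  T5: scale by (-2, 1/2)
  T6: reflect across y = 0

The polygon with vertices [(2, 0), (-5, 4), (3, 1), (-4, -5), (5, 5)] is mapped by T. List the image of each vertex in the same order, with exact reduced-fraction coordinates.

image vertices: (0, 10), (7, 6), (-1, 9), (6, 15), (-3, 5)

T1 translate by (-3, -6): (2, 0) → (-1, -6); (-5, 4) → (-8, -2); (3, 1) → (0, -5); (-4, -5) → (-7, -11); (5, 5) → (2, -1)
T2 translate by (5, -3): (-1, -6) → (4, -9); (-8, -2) → (-3, -5); (0, -5) → (5, -8); (-7, -11) → (-2, -14); (2, -1) → (7, -4)
T3 translate by (-4, -1): (4, -9) → (0, -10); (-3, -5) → (-7, -6); (5, -8) → (1, -9); (-2, -14) → (-6, -15); (7, -4) → (3, -5)
T4 scale by (1/2, 2): (0, -10) → (0, -20); (-7, -6) → (-7/2, -12); (1, -9) → (1/2, -18); (-6, -15) → (-3, -30); (3, -5) → (3/2, -10)
T5 scale by (-2, 1/2): (0, -20) → (0, -10); (-7/2, -12) → (7, -6); (1/2, -18) → (-1, -9); (-3, -30) → (6, -15); (3/2, -10) → (-3, -5)
T6 reflect across y = 0: (0, -10) → (0, 10); (7, -6) → (7, 6); (-1, -9) → (-1, 9); (6, -15) → (6, 15); (-3, -5) → (-3, 5)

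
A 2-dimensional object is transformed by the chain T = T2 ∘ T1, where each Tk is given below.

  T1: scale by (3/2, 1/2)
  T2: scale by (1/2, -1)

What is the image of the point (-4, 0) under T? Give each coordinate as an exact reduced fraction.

T1 scale by (3/2, 1/2): (-4, 0) → (-6, 0)
T2 scale by (1/2, -1): (-6, 0) → (-3, 0)

T(p) = (-3, 0)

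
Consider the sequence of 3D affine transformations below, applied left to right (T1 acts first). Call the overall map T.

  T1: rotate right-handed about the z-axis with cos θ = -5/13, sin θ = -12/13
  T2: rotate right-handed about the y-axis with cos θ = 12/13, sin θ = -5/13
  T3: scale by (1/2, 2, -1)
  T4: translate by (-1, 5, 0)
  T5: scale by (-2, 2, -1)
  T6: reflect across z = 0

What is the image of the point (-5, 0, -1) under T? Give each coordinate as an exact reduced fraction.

T1 rotate right-handed about the z-axis with cos θ = -5/13, sin θ = -12/13: (-5, 0, -1) → (25/13, 60/13, -1)
T2 rotate right-handed about the y-axis with cos θ = 12/13, sin θ = -5/13: (25/13, 60/13, -1) → (365/169, 60/13, -31/169)
T3 scale by (1/2, 2, -1): (365/169, 60/13, -31/169) → (365/338, 120/13, 31/169)
T4 translate by (-1, 5, 0): (365/338, 120/13, 31/169) → (27/338, 185/13, 31/169)
T5 scale by (-2, 2, -1): (27/338, 185/13, 31/169) → (-27/169, 370/13, -31/169)
T6 reflect across z = 0: (-27/169, 370/13, -31/169) → (-27/169, 370/13, 31/169)

T(p) = (-27/169, 370/13, 31/169)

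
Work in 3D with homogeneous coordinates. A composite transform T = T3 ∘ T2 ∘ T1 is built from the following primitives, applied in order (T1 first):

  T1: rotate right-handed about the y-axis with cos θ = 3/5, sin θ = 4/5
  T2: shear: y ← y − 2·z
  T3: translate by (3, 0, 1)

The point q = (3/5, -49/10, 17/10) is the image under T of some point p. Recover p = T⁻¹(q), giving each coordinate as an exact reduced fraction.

p = (-2, -7/2, -3/2)

T1 = [3/5 0 4/5 0; 0 1 0 0; -4/5 0 3/5 0; 0 0 0 1]
T2·T1 = [3/5 0 4/5 0; 8/5 1 -6/5 0; -4/5 0 3/5 0; 0 0 0 1]
T3·…·T1 = [3/5 0 4/5 3; 8/5 1 -6/5 0; -4/5 0 3/5 1; 0 0 0 1]
det M = 1; M⁻¹ = [3/5 0 -4/5 -1; 0 1 2 -2; 4/5 0 3/5 -3; 0 0 0 1]
M⁻¹ · (3/5, -49/10, 17/10)ᵀ = (-2, -7/2, -3/2)ᵀ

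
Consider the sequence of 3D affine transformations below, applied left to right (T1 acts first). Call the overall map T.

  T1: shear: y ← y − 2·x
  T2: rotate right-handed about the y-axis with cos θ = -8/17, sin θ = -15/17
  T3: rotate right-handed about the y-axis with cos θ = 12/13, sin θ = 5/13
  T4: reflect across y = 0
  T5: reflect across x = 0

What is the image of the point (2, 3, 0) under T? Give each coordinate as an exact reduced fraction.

T(p) = (42/221, 1, 440/221)

T1 shear: y ← y − 2·x: (2, 3, 0) → (2, -1, 0)
T2 rotate right-handed about the y-axis with cos θ = -8/17, sin θ = -15/17: (2, -1, 0) → (-16/17, -1, 30/17)
T3 rotate right-handed about the y-axis with cos θ = 12/13, sin θ = 5/13: (-16/17, -1, 30/17) → (-42/221, -1, 440/221)
T4 reflect across y = 0: (-42/221, -1, 440/221) → (-42/221, 1, 440/221)
T5 reflect across x = 0: (-42/221, 1, 440/221) → (42/221, 1, 440/221)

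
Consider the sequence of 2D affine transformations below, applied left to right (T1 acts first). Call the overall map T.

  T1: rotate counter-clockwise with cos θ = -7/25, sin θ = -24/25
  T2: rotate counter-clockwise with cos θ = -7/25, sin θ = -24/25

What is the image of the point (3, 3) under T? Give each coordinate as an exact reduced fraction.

T1 rotate counter-clockwise with cos θ = -7/25, sin θ = -24/25: (3, 3) → (51/25, -93/25)
T2 rotate counter-clockwise with cos θ = -7/25, sin θ = -24/25: (51/25, -93/25) → (-2589/625, -573/625)

T(p) = (-2589/625, -573/625)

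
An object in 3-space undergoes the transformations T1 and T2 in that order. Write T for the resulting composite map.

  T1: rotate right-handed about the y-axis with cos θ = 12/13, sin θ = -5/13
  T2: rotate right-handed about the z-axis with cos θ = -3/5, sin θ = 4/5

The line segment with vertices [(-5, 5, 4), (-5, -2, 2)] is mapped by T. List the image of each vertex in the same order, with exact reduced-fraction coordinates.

T1 rotate right-handed about the y-axis with cos θ = 12/13, sin θ = -5/13: (-5, 5, 4) → (-80/13, 5, 23/13); (-5, -2, 2) → (-70/13, -2, -1/13)
T2 rotate right-handed about the z-axis with cos θ = -3/5, sin θ = 4/5: (-80/13, 5, 23/13) → (-4/13, -103/13, 23/13); (-70/13, -2, -1/13) → (314/65, -202/65, -1/13)

image vertices: (-4/13, -103/13, 23/13), (314/65, -202/65, -1/13)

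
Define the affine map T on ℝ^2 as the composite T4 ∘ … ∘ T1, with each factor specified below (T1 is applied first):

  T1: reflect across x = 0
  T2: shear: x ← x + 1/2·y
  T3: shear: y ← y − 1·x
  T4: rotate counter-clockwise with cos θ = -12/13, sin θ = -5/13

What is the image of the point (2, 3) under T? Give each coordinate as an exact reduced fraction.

T1 reflect across x = 0: (2, 3) → (-2, 3)
T2 shear: x ← x + 1/2·y: (-2, 3) → (-1/2, 3)
T3 shear: y ← y − 1·x: (-1/2, 3) → (-1/2, 7/2)
T4 rotate counter-clockwise with cos θ = -12/13, sin θ = -5/13: (-1/2, 7/2) → (47/26, -79/26)

T(p) = (47/26, -79/26)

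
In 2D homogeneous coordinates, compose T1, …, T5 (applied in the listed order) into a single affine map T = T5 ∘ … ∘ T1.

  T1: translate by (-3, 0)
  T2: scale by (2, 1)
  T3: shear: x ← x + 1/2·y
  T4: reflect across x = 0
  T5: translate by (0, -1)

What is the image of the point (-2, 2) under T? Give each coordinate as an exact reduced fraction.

T1 translate by (-3, 0): (-2, 2) → (-5, 2)
T2 scale by (2, 1): (-5, 2) → (-10, 2)
T3 shear: x ← x + 1/2·y: (-10, 2) → (-9, 2)
T4 reflect across x = 0: (-9, 2) → (9, 2)
T5 translate by (0, -1): (9, 2) → (9, 1)

T(p) = (9, 1)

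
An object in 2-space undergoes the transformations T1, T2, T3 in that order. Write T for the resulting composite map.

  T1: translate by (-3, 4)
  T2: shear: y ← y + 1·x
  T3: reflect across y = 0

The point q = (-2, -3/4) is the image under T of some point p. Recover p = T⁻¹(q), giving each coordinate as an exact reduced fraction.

T1 = [1 0 -3; 0 1 4; 0 0 1]
T2·T1 = [1 0 -3; 1 1 1; 0 0 1]
T3·…·T1 = [1 0 -3; -1 -1 -1; 0 0 1]
det M = -1; M⁻¹ = [1 0 3; -1 -1 -4; 0 0 1]
M⁻¹ · (-2, -3/4)ᵀ = (1, -5/4)ᵀ

p = (1, -5/4)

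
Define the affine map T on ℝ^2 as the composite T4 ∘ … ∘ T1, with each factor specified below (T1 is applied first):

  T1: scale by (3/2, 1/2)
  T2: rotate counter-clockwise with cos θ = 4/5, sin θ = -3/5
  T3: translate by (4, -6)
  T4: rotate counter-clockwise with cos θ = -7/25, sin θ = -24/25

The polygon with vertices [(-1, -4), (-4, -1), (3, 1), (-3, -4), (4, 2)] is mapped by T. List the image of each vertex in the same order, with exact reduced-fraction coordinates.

T1 scale by (3/2, 1/2): (-1, -4) → (-3/2, -2); (-4, -1) → (-6, -1/2); (3, 1) → (9/2, 1/2); (-3, -4) → (-9/2, -2); (4, 2) → (6, 1)
T2 rotate counter-clockwise with cos θ = 4/5, sin θ = -3/5: (-3/2, -2) → (-12/5, -7/10); (-6, -1/2) → (-51/10, 16/5); (9/2, 1/2) → (39/10, -23/10); (-9/2, -2) → (-24/5, 11/10); (6, 1) → (27/5, -14/5)
T3 translate by (4, -6): (-12/5, -7/10) → (8/5, -67/10); (-51/10, 16/5) → (-11/10, -14/5); (39/10, -23/10) → (79/10, -83/10); (-24/5, 11/10) → (-4/5, -49/10); (27/5, -14/5) → (47/5, -44/5)
T4 rotate counter-clockwise with cos θ = -7/25, sin θ = -24/25: (8/5, -67/10) → (-172/25, 17/50); (-11/10, -14/5) → (-119/50, 46/25); (79/10, -83/10) → (-509/50, -263/50); (-4/5, -49/10) → (-112/25, 107/50); (47/5, -44/5) → (-277/25, -164/25)

image vertices: (-172/25, 17/50), (-119/50, 46/25), (-509/50, -263/50), (-112/25, 107/50), (-277/25, -164/25)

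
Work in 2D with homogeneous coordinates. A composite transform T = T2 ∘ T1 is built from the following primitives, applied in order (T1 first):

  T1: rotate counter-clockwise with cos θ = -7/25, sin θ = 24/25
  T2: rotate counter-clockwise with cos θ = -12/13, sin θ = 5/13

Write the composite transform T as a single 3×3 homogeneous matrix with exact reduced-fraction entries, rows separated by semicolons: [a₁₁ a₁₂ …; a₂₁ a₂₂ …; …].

T = [-36/325 323/325 0; -323/325 -36/325 0; 0 0 1]

T1 = [-7/25 -24/25 0; 24/25 -7/25 0; 0 0 1]
T2·T1 = [-36/325 323/325 0; -323/325 -36/325 0; 0 0 1]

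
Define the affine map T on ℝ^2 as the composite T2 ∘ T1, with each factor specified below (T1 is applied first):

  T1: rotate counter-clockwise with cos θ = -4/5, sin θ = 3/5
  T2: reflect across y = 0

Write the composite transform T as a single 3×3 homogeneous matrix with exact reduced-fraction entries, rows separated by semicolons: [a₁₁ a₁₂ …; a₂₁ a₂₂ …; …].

T1 = [-4/5 -3/5 0; 3/5 -4/5 0; 0 0 1]
T2·T1 = [-4/5 -3/5 0; -3/5 4/5 0; 0 0 1]

T = [-4/5 -3/5 0; -3/5 4/5 0; 0 0 1]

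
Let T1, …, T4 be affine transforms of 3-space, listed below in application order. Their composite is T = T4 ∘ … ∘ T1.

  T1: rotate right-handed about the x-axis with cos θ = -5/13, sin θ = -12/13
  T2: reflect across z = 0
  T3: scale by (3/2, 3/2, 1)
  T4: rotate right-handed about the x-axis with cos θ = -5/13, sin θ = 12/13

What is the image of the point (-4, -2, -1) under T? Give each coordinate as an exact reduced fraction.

T(p) = (-6, 363/169, 109/169)

T1 rotate right-handed about the x-axis with cos θ = -5/13, sin θ = -12/13: (-4, -2, -1) → (-4, -2/13, 29/13)
T2 reflect across z = 0: (-4, -2/13, 29/13) → (-4, -2/13, -29/13)
T3 scale by (3/2, 3/2, 1): (-4, -2/13, -29/13) → (-6, -3/13, -29/13)
T4 rotate right-handed about the x-axis with cos θ = -5/13, sin θ = 12/13: (-6, -3/13, -29/13) → (-6, 363/169, 109/169)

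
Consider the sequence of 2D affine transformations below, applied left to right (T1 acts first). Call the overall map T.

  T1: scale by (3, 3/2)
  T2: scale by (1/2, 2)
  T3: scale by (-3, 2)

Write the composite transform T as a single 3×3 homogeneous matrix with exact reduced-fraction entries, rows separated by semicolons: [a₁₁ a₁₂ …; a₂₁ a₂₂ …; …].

T1 = [3 0 0; 0 3/2 0; 0 0 1]
T2·T1 = [3/2 0 0; 0 3 0; 0 0 1]
T3·…·T1 = [-9/2 0 0; 0 6 0; 0 0 1]

T = [-9/2 0 0; 0 6 0; 0 0 1]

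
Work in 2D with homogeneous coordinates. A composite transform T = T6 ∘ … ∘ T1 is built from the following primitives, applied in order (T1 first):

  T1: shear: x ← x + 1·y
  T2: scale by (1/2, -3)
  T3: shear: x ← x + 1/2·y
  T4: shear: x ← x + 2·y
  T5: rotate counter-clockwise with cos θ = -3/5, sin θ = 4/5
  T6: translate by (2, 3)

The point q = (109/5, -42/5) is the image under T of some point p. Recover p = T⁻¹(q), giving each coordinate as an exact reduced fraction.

T1 = [1 1 0; 0 1 0; 0 0 1]
T2·T1 = [1/2 1/2 0; 0 -3 0; 0 0 1]
T3·…·T1 = [1/2 -1 0; 0 -3 0; 0 0 1]
T4·…·T1 = [1/2 -7 0; 0 -3 0; 0 0 1]
T5·…·T1 = [-3/10 33/5 0; 2/5 -19/5 0; 0 0 1]
T6·…·T1 = [-3/10 33/5 2; 2/5 -19/5 3; 0 0 1]
det M = -3/2; M⁻¹ = [38/15 22/5 -274/15; 4/15 1/5 -17/15; 0 0 1]
M⁻¹ · (109/5, -42/5)ᵀ = (0, 3)ᵀ

p = (0, 3)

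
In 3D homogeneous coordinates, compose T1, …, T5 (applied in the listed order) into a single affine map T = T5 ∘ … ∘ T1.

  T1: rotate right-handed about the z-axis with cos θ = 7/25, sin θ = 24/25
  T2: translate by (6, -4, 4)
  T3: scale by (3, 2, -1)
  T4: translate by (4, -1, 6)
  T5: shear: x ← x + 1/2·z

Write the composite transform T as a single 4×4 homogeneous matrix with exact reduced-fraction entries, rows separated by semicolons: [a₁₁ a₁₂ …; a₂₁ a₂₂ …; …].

T1 = [7/25 -24/25 0 0; 24/25 7/25 0 0; 0 0 1 0; 0 0 0 1]
T2·T1 = [7/25 -24/25 0 6; 24/25 7/25 0 -4; 0 0 1 4; 0 0 0 1]
T3·…·T1 = [21/25 -72/25 0 18; 48/25 14/25 0 -8; 0 0 -1 -4; 0 0 0 1]
T4·…·T1 = [21/25 -72/25 0 22; 48/25 14/25 0 -9; 0 0 -1 2; 0 0 0 1]
T5·…·T1 = [21/25 -72/25 -1/2 23; 48/25 14/25 0 -9; 0 0 -1 2; 0 0 0 1]

T = [21/25 -72/25 -1/2 23; 48/25 14/25 0 -9; 0 0 -1 2; 0 0 0 1]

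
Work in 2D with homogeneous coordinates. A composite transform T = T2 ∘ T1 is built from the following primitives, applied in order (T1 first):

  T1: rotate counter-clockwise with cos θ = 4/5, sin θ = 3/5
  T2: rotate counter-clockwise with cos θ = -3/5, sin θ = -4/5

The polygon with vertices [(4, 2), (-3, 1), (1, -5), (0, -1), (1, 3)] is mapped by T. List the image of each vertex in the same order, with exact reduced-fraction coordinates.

T1 rotate counter-clockwise with cos θ = 4/5, sin θ = 3/5: (4, 2) → (2, 4); (-3, 1) → (-3, -1); (1, -5) → (19/5, -17/5); (0, -1) → (3/5, -4/5); (1, 3) → (-1, 3)
T2 rotate counter-clockwise with cos θ = -3/5, sin θ = -4/5: (2, 4) → (2, -4); (-3, -1) → (1, 3); (19/5, -17/5) → (-5, -1); (3/5, -4/5) → (-1, 0); (-1, 3) → (3, -1)

image vertices: (2, -4), (1, 3), (-5, -1), (-1, 0), (3, -1)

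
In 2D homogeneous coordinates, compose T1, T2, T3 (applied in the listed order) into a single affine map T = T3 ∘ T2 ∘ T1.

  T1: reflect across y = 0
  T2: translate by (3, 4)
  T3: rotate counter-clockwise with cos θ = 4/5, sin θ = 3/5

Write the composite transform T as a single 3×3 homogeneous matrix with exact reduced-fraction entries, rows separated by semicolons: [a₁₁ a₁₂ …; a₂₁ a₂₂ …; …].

T1 = [1 0 0; 0 -1 0; 0 0 1]
T2·T1 = [1 0 3; 0 -1 4; 0 0 1]
T3·…·T1 = [4/5 3/5 0; 3/5 -4/5 5; 0 0 1]

T = [4/5 3/5 0; 3/5 -4/5 5; 0 0 1]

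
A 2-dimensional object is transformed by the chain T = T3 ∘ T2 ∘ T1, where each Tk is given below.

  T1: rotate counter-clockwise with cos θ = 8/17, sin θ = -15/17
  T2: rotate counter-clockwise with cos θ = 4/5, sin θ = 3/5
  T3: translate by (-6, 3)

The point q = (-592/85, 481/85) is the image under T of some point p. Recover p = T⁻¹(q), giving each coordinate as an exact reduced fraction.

T1 = [8/17 15/17 0; -15/17 8/17 0; 0 0 1]
T2·T1 = [77/85 36/85 0; -36/85 77/85 0; 0 0 1]
T3·…·T1 = [77/85 36/85 -6; -36/85 77/85 3; 0 0 1]
det M = 1; M⁻¹ = [77/85 -36/85 114/17; 36/85 77/85 -3/17; 0 0 1]
M⁻¹ · (-592/85, 481/85)ᵀ = (-2, 2)ᵀ

p = (-2, 2)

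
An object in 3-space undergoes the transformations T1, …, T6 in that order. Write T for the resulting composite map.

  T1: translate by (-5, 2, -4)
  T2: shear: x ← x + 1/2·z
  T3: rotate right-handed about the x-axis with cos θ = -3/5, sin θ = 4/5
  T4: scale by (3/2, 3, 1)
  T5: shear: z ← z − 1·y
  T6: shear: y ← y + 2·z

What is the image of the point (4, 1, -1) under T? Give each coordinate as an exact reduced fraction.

T1 translate by (-5, 2, -4): (4, 1, -1) → (-1, 3, -5)
T2 shear: x ← x + 1/2·z: (-1, 3, -5) → (-7/2, 3, -5)
T3 rotate right-handed about the x-axis with cos θ = -3/5, sin θ = 4/5: (-7/2, 3, -5) → (-7/2, 11/5, 27/5)
T4 scale by (3/2, 3, 1): (-7/2, 11/5, 27/5) → (-21/4, 33/5, 27/5)
T5 shear: z ← z − 1·y: (-21/4, 33/5, 27/5) → (-21/4, 33/5, -6/5)
T6 shear: y ← y + 2·z: (-21/4, 33/5, -6/5) → (-21/4, 21/5, -6/5)

T(p) = (-21/4, 21/5, -6/5)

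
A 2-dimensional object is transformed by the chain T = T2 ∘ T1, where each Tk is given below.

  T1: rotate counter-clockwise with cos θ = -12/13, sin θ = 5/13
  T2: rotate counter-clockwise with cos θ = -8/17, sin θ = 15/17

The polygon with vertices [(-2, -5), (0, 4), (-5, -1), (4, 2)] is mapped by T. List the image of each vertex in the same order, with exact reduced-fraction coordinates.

image vertices: (-1142/221, 335/221), (880/221, 84/221), (-25/17, 83/17), (524/221, -838/221)

T1 rotate counter-clockwise with cos θ = -12/13, sin θ = 5/13: (-2, -5) → (49/13, 50/13); (0, 4) → (-20/13, -48/13); (-5, -1) → (5, -1); (4, 2) → (-58/13, -4/13)
T2 rotate counter-clockwise with cos θ = -8/17, sin θ = 15/17: (49/13, 50/13) → (-1142/221, 335/221); (-20/13, -48/13) → (880/221, 84/221); (5, -1) → (-25/17, 83/17); (-58/13, -4/13) → (524/221, -838/221)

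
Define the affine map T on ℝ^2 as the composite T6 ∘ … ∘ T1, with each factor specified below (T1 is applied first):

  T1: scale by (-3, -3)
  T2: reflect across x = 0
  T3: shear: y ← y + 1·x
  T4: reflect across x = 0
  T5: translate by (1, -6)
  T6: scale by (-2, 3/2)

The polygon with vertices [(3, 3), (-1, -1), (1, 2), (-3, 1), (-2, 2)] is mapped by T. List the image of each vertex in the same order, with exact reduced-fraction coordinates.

image vertices: (16, -9), (-8, -9), (4, -27/2), (-20, -27), (-14, -27)

T1 scale by (-3, -3): (3, 3) → (-9, -9); (-1, -1) → (3, 3); (1, 2) → (-3, -6); (-3, 1) → (9, -3); (-2, 2) → (6, -6)
T2 reflect across x = 0: (-9, -9) → (9, -9); (3, 3) → (-3, 3); (-3, -6) → (3, -6); (9, -3) → (-9, -3); (6, -6) → (-6, -6)
T3 shear: y ← y + 1·x: (9, -9) → (9, 0); (-3, 3) → (-3, 0); (3, -6) → (3, -3); (-9, -3) → (-9, -12); (-6, -6) → (-6, -12)
T4 reflect across x = 0: (9, 0) → (-9, 0); (-3, 0) → (3, 0); (3, -3) → (-3, -3); (-9, -12) → (9, -12); (-6, -12) → (6, -12)
T5 translate by (1, -6): (-9, 0) → (-8, -6); (3, 0) → (4, -6); (-3, -3) → (-2, -9); (9, -12) → (10, -18); (6, -12) → (7, -18)
T6 scale by (-2, 3/2): (-8, -6) → (16, -9); (4, -6) → (-8, -9); (-2, -9) → (4, -27/2); (10, -18) → (-20, -27); (7, -18) → (-14, -27)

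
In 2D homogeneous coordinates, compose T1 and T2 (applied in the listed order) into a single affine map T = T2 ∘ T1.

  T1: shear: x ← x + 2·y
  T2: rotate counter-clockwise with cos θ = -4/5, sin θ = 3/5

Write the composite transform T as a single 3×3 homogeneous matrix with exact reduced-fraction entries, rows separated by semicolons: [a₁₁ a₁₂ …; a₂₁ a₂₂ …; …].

T = [-4/5 -11/5 0; 3/5 2/5 0; 0 0 1]

T1 = [1 2 0; 0 1 0; 0 0 1]
T2·T1 = [-4/5 -11/5 0; 3/5 2/5 0; 0 0 1]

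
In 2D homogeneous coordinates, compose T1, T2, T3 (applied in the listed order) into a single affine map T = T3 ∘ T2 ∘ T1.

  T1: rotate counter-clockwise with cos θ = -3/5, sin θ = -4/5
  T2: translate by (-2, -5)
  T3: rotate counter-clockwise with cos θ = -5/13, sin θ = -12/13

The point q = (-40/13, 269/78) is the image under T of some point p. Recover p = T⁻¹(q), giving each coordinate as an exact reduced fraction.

T1 = [-3/5 4/5 0; -4/5 -3/5 0; 0 0 1]
T2·T1 = [-3/5 4/5 -2; -4/5 -3/5 -5; 0 0 1]
T3·…·T1 = [-33/65 -56/65 -50/13; 56/65 -33/65 49/13; 0 0 1]
det M = 1; M⁻¹ = [-33/65 56/65 -26/5; -56/65 -33/65 -7/5; 0 0 1]
M⁻¹ · (-40/13, 269/78)ᵀ = (-2/3, -1/2)ᵀ

p = (-2/3, -1/2)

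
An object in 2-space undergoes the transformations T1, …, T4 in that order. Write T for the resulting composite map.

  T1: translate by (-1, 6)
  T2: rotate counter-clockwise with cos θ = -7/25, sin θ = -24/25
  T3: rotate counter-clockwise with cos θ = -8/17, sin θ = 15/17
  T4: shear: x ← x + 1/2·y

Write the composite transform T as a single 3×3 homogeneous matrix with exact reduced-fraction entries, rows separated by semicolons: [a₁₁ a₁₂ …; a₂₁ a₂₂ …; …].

T1 = [1 0 -1; 0 1 6; 0 0 1]
T2·T1 = [-7/25 24/25 151/25; -24/25 -7/25 -18/25; 0 0 1]
T3·…·T1 = [416/425 -87/425 -938/425; 87/425 416/425 2409/425; 0 0 1]
T4·…·T1 = [919/850 121/425 533/850; 87/425 416/425 2409/425; 0 0 1]

T = [919/850 121/425 533/850; 87/425 416/425 2409/425; 0 0 1]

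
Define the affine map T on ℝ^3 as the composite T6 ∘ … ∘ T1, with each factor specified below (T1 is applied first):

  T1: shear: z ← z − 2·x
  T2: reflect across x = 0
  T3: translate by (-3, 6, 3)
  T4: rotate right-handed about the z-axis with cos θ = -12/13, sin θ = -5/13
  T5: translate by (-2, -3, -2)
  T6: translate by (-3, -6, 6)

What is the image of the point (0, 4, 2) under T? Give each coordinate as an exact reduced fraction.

T1 shear: z ← z − 2·x: (0, 4, 2) → (0, 4, 2)
T2 reflect across x = 0: (0, 4, 2) → (0, 4, 2)
T3 translate by (-3, 6, 3): (0, 4, 2) → (-3, 10, 5)
T4 rotate right-handed about the z-axis with cos θ = -12/13, sin θ = -5/13: (-3, 10, 5) → (86/13, -105/13, 5)
T5 translate by (-2, -3, -2): (86/13, -105/13, 5) → (60/13, -144/13, 3)
T6 translate by (-3, -6, 6): (60/13, -144/13, 3) → (21/13, -222/13, 9)

T(p) = (21/13, -222/13, 9)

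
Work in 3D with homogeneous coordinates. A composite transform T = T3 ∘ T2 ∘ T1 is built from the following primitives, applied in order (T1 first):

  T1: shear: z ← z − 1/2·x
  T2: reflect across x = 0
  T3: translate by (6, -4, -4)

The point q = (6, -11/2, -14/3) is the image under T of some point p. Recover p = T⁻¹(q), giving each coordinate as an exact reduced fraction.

T1 = [1 0 0 0; 0 1 0 0; -1/2 0 1 0; 0 0 0 1]
T2·T1 = [-1 0 0 0; 0 1 0 0; -1/2 0 1 0; 0 0 0 1]
T3·…·T1 = [-1 0 0 6; 0 1 0 -4; -1/2 0 1 -4; 0 0 0 1]
det M = -1; M⁻¹ = [-1 0 0 6; 0 1 0 4; -1/2 0 1 7; 0 0 0 1]
M⁻¹ · (6, -11/2, -14/3)ᵀ = (0, -3/2, -2/3)ᵀ

p = (0, -3/2, -2/3)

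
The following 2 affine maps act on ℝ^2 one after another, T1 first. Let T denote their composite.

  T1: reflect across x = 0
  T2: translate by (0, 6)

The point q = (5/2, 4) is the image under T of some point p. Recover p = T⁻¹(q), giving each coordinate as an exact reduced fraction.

p = (-5/2, -2)

T1 = [-1 0 0; 0 1 0; 0 0 1]
T2·T1 = [-1 0 0; 0 1 6; 0 0 1]
det M = -1; M⁻¹ = [-1 0 0; 0 1 -6; 0 0 1]
M⁻¹ · (5/2, 4)ᵀ = (-5/2, -2)ᵀ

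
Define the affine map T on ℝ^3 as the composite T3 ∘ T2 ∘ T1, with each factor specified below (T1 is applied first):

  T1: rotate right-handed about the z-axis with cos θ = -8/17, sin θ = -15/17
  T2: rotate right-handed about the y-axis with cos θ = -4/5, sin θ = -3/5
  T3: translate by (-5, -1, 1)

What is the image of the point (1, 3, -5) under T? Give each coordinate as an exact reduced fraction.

T1 rotate right-handed about the z-axis with cos θ = -8/17, sin θ = -15/17: (1, 3, -5) → (37/17, -39/17, -5)
T2 rotate right-handed about the y-axis with cos θ = -4/5, sin θ = -3/5: (37/17, -39/17, -5) → (107/85, -39/17, 451/85)
T3 translate by (-5, -1, 1): (107/85, -39/17, 451/85) → (-318/85, -56/17, 536/85)

T(p) = (-318/85, -56/17, 536/85)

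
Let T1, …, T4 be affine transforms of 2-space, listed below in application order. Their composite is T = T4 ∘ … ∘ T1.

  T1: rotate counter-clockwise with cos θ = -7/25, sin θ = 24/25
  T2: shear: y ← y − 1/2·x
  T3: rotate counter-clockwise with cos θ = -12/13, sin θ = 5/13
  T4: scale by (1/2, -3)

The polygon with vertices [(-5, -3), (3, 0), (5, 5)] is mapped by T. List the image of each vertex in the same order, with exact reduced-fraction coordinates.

T1 rotate counter-clockwise with cos θ = -7/25, sin θ = 24/25: (-5, -3) → (107/25, -99/25); (3, 0) → (-21/25, 72/25); (5, 5) → (-31/5, 17/5)
T2 shear: y ← y − 1/2·x: (107/25, -99/25) → (107/25, -61/10); (-21/25, 72/25) → (-21/25, 33/10); (-31/5, 17/5) → (-31/5, 13/2)
T3 rotate counter-clockwise with cos θ = -12/13, sin θ = 5/13: (107/25, -61/10) → (-1043/650, 473/65); (-21/25, 33/10) → (-321/650, -219/65); (-31/5, 13/2) → (419/130, -109/13)
T4 scale by (1/2, -3): (-1043/650, 473/65) → (-1043/1300, -1419/65); (-321/650, -219/65) → (-321/1300, 657/65); (419/130, -109/13) → (419/260, 327/13)

image vertices: (-1043/1300, -1419/65), (-321/1300, 657/65), (419/260, 327/13)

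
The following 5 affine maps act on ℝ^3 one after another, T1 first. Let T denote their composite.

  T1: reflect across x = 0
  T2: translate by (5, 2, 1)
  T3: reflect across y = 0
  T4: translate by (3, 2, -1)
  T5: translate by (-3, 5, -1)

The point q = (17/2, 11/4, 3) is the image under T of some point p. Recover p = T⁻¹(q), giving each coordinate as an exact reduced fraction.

T1 = [-1 0 0 0; 0 1 0 0; 0 0 1 0; 0 0 0 1]
T2·T1 = [-1 0 0 5; 0 1 0 2; 0 0 1 1; 0 0 0 1]
T3·…·T1 = [-1 0 0 5; 0 -1 0 -2; 0 0 1 1; 0 0 0 1]
T4·…·T1 = [-1 0 0 8; 0 -1 0 0; 0 0 1 0; 0 0 0 1]
T5·…·T1 = [-1 0 0 5; 0 -1 0 5; 0 0 1 -1; 0 0 0 1]
det M = 1; M⁻¹ = [-1 0 0 5; 0 -1 0 5; 0 0 1 1; 0 0 0 1]
M⁻¹ · (17/2, 11/4, 3)ᵀ = (-7/2, 9/4, 4)ᵀ

p = (-7/2, 9/4, 4)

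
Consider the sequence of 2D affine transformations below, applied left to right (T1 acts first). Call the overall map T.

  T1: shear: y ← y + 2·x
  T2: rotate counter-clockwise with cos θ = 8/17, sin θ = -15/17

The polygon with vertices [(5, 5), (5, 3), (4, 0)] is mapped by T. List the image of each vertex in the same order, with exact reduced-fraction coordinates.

image vertices: (265/17, 45/17), (235/17, 29/17), (152/17, 4/17)

T1 shear: y ← y + 2·x: (5, 5) → (5, 15); (5, 3) → (5, 13); (4, 0) → (4, 8)
T2 rotate counter-clockwise with cos θ = 8/17, sin θ = -15/17: (5, 15) → (265/17, 45/17); (5, 13) → (235/17, 29/17); (4, 8) → (152/17, 4/17)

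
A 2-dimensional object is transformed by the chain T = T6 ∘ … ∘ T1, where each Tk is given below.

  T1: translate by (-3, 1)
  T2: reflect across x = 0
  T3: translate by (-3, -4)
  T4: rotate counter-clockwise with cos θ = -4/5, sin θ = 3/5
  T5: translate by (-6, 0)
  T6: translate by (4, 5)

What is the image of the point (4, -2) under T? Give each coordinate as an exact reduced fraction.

T1 translate by (-3, 1): (4, -2) → (1, -1)
T2 reflect across x = 0: (1, -1) → (-1, -1)
T3 translate by (-3, -4): (-1, -1) → (-4, -5)
T4 rotate counter-clockwise with cos θ = -4/5, sin θ = 3/5: (-4, -5) → (31/5, 8/5)
T5 translate by (-6, 0): (31/5, 8/5) → (1/5, 8/5)
T6 translate by (4, 5): (1/5, 8/5) → (21/5, 33/5)

T(p) = (21/5, 33/5)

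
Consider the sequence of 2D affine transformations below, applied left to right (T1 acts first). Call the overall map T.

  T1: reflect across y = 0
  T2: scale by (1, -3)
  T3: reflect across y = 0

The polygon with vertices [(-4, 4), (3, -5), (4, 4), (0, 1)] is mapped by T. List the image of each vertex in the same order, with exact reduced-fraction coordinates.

image vertices: (-4, -12), (3, 15), (4, -12), (0, -3)

T1 reflect across y = 0: (-4, 4) → (-4, -4); (3, -5) → (3, 5); (4, 4) → (4, -4); (0, 1) → (0, -1)
T2 scale by (1, -3): (-4, -4) → (-4, 12); (3, 5) → (3, -15); (4, -4) → (4, 12); (0, -1) → (0, 3)
T3 reflect across y = 0: (-4, 12) → (-4, -12); (3, -15) → (3, 15); (4, 12) → (4, -12); (0, 3) → (0, -3)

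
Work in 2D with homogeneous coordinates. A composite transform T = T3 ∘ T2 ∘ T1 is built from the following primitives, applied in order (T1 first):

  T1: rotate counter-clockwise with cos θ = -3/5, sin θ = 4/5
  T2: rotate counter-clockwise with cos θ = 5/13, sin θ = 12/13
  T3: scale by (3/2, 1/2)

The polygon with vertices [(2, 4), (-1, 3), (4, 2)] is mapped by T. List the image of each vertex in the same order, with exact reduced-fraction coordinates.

image vertices: (-93/65, -142/65), (333/130, -173/130), (-66/13, -19/13)

T1 rotate counter-clockwise with cos θ = -3/5, sin θ = 4/5: (2, 4) → (-22/5, -4/5); (-1, 3) → (-9/5, -13/5); (4, 2) → (-4, 2)
T2 rotate counter-clockwise with cos θ = 5/13, sin θ = 12/13: (-22/5, -4/5) → (-62/65, -284/65); (-9/5, -13/5) → (111/65, -173/65); (-4, 2) → (-44/13, -38/13)
T3 scale by (3/2, 1/2): (-62/65, -284/65) → (-93/65, -142/65); (111/65, -173/65) → (333/130, -173/130); (-44/13, -38/13) → (-66/13, -19/13)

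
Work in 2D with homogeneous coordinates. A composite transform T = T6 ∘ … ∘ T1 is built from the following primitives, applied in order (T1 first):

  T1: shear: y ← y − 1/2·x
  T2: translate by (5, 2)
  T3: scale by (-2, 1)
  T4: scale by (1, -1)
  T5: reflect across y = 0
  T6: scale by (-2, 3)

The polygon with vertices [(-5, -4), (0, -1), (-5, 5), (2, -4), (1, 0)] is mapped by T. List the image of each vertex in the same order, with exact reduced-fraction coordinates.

image vertices: (0, 3/2), (20, 3), (0, 57/2), (28, -9), (24, 9/2)

T1 shear: y ← y − 1/2·x: (-5, -4) → (-5, -3/2); (0, -1) → (0, -1); (-5, 5) → (-5, 15/2); (2, -4) → (2, -5); (1, 0) → (1, -1/2)
T2 translate by (5, 2): (-5, -3/2) → (0, 1/2); (0, -1) → (5, 1); (-5, 15/2) → (0, 19/2); (2, -5) → (7, -3); (1, -1/2) → (6, 3/2)
T3 scale by (-2, 1): (0, 1/2) → (0, 1/2); (5, 1) → (-10, 1); (0, 19/2) → (0, 19/2); (7, -3) → (-14, -3); (6, 3/2) → (-12, 3/2)
T4 scale by (1, -1): (0, 1/2) → (0, -1/2); (-10, 1) → (-10, -1); (0, 19/2) → (0, -19/2); (-14, -3) → (-14, 3); (-12, 3/2) → (-12, -3/2)
T5 reflect across y = 0: (0, -1/2) → (0, 1/2); (-10, -1) → (-10, 1); (0, -19/2) → (0, 19/2); (-14, 3) → (-14, -3); (-12, -3/2) → (-12, 3/2)
T6 scale by (-2, 3): (0, 1/2) → (0, 3/2); (-10, 1) → (20, 3); (0, 19/2) → (0, 57/2); (-14, -3) → (28, -9); (-12, 3/2) → (24, 9/2)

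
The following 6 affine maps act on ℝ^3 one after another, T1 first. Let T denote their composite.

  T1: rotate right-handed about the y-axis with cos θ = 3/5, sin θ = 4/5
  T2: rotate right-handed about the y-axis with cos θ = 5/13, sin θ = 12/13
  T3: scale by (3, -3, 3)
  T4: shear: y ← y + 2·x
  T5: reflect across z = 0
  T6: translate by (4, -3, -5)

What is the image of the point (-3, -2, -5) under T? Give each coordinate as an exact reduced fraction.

T(p) = (-283/65, -891/65, -1324/65)

T1 rotate right-handed about the y-axis with cos θ = 3/5, sin θ = 4/5: (-3, -2, -5) → (-29/5, -2, -3/5)
T2 rotate right-handed about the y-axis with cos θ = 5/13, sin θ = 12/13: (-29/5, -2, -3/5) → (-181/65, -2, 333/65)
T3 scale by (3, -3, 3): (-181/65, -2, 333/65) → (-543/65, 6, 999/65)
T4 shear: y ← y + 2·x: (-543/65, 6, 999/65) → (-543/65, -696/65, 999/65)
T5 reflect across z = 0: (-543/65, -696/65, 999/65) → (-543/65, -696/65, -999/65)
T6 translate by (4, -3, -5): (-543/65, -696/65, -999/65) → (-283/65, -891/65, -1324/65)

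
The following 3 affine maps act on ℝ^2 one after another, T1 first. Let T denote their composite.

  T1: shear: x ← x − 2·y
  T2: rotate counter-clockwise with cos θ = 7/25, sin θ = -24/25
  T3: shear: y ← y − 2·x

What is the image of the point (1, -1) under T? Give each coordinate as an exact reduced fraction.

T(p) = (-3/25, -73/25)

T1 shear: x ← x − 2·y: (1, -1) → (3, -1)
T2 rotate counter-clockwise with cos θ = 7/25, sin θ = -24/25: (3, -1) → (-3/25, -79/25)
T3 shear: y ← y − 2·x: (-3/25, -79/25) → (-3/25, -73/25)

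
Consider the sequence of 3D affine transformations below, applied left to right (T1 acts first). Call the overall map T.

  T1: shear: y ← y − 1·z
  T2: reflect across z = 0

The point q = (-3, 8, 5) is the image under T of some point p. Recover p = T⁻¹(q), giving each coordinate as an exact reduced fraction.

T1 = [1 0 0 0; 0 1 -1 0; 0 0 1 0; 0 0 0 1]
T2·T1 = [1 0 0 0; 0 1 -1 0; 0 0 -1 0; 0 0 0 1]
det M = -1; M⁻¹ = [1 0 0 0; 0 1 -1 0; 0 0 -1 0; 0 0 0 1]
M⁻¹ · (-3, 8, 5)ᵀ = (-3, 3, -5)ᵀ

p = (-3, 3, -5)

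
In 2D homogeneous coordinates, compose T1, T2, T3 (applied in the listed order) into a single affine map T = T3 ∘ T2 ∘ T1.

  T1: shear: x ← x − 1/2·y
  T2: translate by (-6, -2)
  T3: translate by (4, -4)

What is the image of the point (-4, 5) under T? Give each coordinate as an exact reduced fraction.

T(p) = (-17/2, -1)

T1 shear: x ← x − 1/2·y: (-4, 5) → (-13/2, 5)
T2 translate by (-6, -2): (-13/2, 5) → (-25/2, 3)
T3 translate by (4, -4): (-25/2, 3) → (-17/2, -1)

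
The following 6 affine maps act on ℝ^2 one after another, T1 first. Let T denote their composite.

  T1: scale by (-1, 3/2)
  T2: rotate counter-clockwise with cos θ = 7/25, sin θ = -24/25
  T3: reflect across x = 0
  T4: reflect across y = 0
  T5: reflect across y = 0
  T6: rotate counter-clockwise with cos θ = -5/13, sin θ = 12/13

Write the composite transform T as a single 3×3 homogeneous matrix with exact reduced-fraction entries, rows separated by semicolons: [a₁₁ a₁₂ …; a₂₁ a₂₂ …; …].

T = [-323/325 54/325 0; -36/325 -969/650 0; 0 0 1]

T1 = [-1 0 0; 0 3/2 0; 0 0 1]
T2·T1 = [-7/25 36/25 0; 24/25 21/50 0; 0 0 1]
T3·…·T1 = [7/25 -36/25 0; 24/25 21/50 0; 0 0 1]
T4·…·T1 = [7/25 -36/25 0; -24/25 -21/50 0; 0 0 1]
T5·…·T1 = [7/25 -36/25 0; 24/25 21/50 0; 0 0 1]
T6·…·T1 = [-323/325 54/325 0; -36/325 -969/650 0; 0 0 1]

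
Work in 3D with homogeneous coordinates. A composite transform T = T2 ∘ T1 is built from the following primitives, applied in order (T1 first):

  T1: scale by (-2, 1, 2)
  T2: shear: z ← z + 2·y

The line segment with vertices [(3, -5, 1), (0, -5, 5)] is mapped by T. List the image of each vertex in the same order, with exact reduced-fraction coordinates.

T1 scale by (-2, 1, 2): (3, -5, 1) → (-6, -5, 2); (0, -5, 5) → (0, -5, 10)
T2 shear: z ← z + 2·y: (-6, -5, 2) → (-6, -5, -8); (0, -5, 10) → (0, -5, 0)

image vertices: (-6, -5, -8), (0, -5, 0)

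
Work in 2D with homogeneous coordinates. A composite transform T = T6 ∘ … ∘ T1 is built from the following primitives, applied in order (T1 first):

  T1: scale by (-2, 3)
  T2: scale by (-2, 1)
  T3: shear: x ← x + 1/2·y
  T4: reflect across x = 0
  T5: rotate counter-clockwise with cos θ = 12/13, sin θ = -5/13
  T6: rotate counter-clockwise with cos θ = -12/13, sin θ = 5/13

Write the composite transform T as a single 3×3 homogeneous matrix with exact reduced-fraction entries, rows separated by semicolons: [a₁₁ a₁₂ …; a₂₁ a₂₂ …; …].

T1 = [-2 0 0; 0 3 0; 0 0 1]
T2·T1 = [4 0 0; 0 3 0; 0 0 1]
T3·…·T1 = [4 3/2 0; 0 3 0; 0 0 1]
T4·…·T1 = [-4 -3/2 0; 0 3 0; 0 0 1]
T5·…·T1 = [-48/13 -3/13 0; 20/13 87/26 0; 0 0 1]
T6·…·T1 = [476/169 -363/338 0; -480/169 -537/169 0; 0 0 1]

T = [476/169 -363/338 0; -480/169 -537/169 0; 0 0 1]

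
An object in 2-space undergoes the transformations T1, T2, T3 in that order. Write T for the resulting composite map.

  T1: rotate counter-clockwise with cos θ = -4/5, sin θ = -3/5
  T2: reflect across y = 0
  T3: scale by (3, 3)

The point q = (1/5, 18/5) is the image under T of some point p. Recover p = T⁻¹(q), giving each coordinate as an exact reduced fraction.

T1 = [-4/5 3/5 0; -3/5 -4/5 0; 0 0 1]
T2·T1 = [-4/5 3/5 0; 3/5 4/5 0; 0 0 1]
T3·…·T1 = [-12/5 9/5 0; 9/5 12/5 0; 0 0 1]
det M = -9; M⁻¹ = [-4/15 1/5 0; 1/5 4/15 0; 0 0 1]
M⁻¹ · (1/5, 18/5)ᵀ = (2/3, 1)ᵀ

p = (2/3, 1)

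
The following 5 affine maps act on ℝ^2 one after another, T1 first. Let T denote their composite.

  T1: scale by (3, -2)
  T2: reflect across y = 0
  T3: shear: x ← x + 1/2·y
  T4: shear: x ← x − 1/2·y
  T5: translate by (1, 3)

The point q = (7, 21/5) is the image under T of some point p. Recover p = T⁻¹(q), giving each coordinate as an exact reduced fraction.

p = (2, 3/5)

T1 = [3 0 0; 0 -2 0; 0 0 1]
T2·T1 = [3 0 0; 0 2 0; 0 0 1]
T3·…·T1 = [3 1 0; 0 2 0; 0 0 1]
T4·…·T1 = [3 0 0; 0 2 0; 0 0 1]
T5·…·T1 = [3 0 1; 0 2 3; 0 0 1]
det M = 6; M⁻¹ = [1/3 0 -1/3; 0 1/2 -3/2; 0 0 1]
M⁻¹ · (7, 21/5)ᵀ = (2, 3/5)ᵀ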